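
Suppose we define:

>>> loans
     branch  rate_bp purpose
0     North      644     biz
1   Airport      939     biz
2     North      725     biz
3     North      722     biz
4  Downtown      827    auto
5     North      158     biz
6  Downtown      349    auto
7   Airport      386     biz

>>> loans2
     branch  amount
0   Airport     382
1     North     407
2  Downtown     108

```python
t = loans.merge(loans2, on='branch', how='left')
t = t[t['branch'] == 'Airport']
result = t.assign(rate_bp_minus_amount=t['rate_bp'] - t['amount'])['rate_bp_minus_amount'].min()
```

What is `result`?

merge on 'branch' (how='left') → 8 rows:
     branch  rate_bp purpose  amount
0     North      644     biz     407
1   Airport      939     biz     382
2     North      725     biz     407
3     North      722     biz     407
4  Downtown      827    auto     108
5     North      158     biz     407
6  Downtown      349    auto     108
7   Airport      386     biz     382
filter rows where branch == 'Airport':
    branch  rate_bp purpose  amount
1  Airport      939     biz     382
7  Airport      386     biz     382
add column rate_bp_minus_amount = t['rate_bp'] - t['amount']:
    branch  rate_bp purpose  amount  rate_bp_minus_amount
1  Airport      939     biz     382                   557
7  Airport      386     biz     382                     4

4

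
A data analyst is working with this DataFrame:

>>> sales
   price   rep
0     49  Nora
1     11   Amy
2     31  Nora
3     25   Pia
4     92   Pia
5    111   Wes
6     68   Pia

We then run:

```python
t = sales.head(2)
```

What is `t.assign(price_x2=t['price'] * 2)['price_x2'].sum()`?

take first 2 rows:
   price   rep
0     49  Nora
1     11   Amy
add column price_x2 = t['price'] * 2:
   price   rep  price_x2
0     49  Nora        98
1     11   Amy        22

120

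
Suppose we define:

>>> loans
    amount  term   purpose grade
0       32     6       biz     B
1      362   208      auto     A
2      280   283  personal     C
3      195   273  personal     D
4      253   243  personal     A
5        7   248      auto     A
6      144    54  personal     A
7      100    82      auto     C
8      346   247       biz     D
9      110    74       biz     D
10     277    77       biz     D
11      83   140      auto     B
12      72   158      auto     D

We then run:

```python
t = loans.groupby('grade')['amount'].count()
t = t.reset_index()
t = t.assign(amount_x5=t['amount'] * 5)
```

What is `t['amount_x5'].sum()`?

group by grade, count of amount:
grade
A    4
B    2
C    2
D    5
Name: amount, dtype: int64
reset_index():
  grade  amount
0     A       4
1     B       2
2     C       2
3     D       5
add column amount_x5 = t['amount'] * 5:
  grade  amount  amount_x5
0     A       4         20
1     B       2         10
2     C       2         10
3     D       5         25
Finally, sum of column 'amount_x5' = 65.

65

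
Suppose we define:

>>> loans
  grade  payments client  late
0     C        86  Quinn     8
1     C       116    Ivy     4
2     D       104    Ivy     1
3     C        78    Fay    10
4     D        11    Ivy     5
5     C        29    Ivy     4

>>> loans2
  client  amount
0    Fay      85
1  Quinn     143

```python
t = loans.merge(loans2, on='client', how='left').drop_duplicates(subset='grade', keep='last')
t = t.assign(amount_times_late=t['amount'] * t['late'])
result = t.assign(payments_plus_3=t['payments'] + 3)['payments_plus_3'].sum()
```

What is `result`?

46

merge on 'client' (how='left') → 6 rows:
  grade  payments client  late  amount
0     C        86  Quinn     8   143.0
1     C       116    Ivy     4     NaN
2     D       104    Ivy     1     NaN
3     C        78    Fay    10    85.0
4     D        11    Ivy     5     NaN
5     C        29    Ivy     4     NaN
drop duplicate grade (keep=last):
  grade  payments client  late  amount
4     D        11    Ivy     5     NaN
5     C        29    Ivy     4     NaN
add column amount_times_late = t['amount'] * t['late']:
  grade  payments client  late  amount  amount_times_late
4     D        11    Ivy     5     NaN                NaN
5     C        29    Ivy     4     NaN                NaN
add column payments_plus_3 = t['payments'] + 3:
  grade  payments client  late  amount  amount_times_late  payments_plus_3
4     D        11    Ivy     5     NaN                NaN               14
5     C        29    Ivy     4     NaN                NaN               32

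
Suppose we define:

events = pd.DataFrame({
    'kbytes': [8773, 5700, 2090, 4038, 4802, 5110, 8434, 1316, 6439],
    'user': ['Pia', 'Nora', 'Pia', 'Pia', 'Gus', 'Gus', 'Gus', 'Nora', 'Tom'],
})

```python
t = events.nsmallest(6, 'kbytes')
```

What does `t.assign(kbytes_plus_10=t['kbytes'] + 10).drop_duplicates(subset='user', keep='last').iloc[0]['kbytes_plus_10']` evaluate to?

4048

take 6 rows with smallest kbytes:
   kbytes  user
7    1316  Nora
2    2090   Pia
3    4038   Pia
4    4802   Gus
5    5110   Gus
1    5700  Nora
add column kbytes_plus_10 = t['kbytes'] + 10:
   kbytes  user  kbytes_plus_10
7    1316  Nora            1326
2    2090   Pia            2100
3    4038   Pia            4048
4    4802   Gus            4812
5    5110   Gus            5120
1    5700  Nora            5710
drop duplicate user (keep=last):
   kbytes  user  kbytes_plus_10
3    4038   Pia            4048
5    5110   Gus            5120
1    5700  Nora            5710
value at position 0, column 'kbytes_plus_10' → 4048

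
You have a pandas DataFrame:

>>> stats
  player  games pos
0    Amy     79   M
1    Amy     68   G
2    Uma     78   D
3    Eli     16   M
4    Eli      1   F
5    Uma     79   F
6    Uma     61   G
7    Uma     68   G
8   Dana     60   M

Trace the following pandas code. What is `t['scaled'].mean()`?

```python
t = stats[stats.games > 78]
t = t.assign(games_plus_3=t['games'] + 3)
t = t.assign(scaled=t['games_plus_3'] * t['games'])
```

filter rows where games > 78:
  player  games pos
0    Amy     79   M
5    Uma     79   F
add column games_plus_3 = t['games'] + 3:
  player  games pos  games_plus_3
0    Amy     79   M            82
5    Uma     79   F            82
add column scaled = t['games_plus_3'] * t['games']:
  player  games pos  games_plus_3  scaled
0    Amy     79   M            82    6478
5    Uma     79   F            82    6478
So mean() = 6478.0.

6478.0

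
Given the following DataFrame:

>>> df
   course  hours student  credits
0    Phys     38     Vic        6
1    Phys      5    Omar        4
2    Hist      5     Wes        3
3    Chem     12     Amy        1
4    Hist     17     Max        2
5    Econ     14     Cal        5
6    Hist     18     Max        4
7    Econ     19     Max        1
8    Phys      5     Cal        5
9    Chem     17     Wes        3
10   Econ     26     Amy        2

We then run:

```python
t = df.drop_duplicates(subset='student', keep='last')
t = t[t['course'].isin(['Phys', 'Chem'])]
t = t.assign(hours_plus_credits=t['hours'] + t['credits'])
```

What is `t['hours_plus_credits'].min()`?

drop duplicate student (keep=last):
   course  hours student  credits
0    Phys     38     Vic        6
1    Phys      5    Omar        4
7    Econ     19     Max        1
8    Phys      5     Cal        5
9    Chem     17     Wes        3
10   Econ     26     Amy        2
filter rows where course in ['Phys', 'Chem']:
  course  hours student  credits
0   Phys     38     Vic        6
1   Phys      5    Omar        4
8   Phys      5     Cal        5
9   Chem     17     Wes        3
add column hours_plus_credits = t['hours'] + t['credits']:
  course  hours student  credits  hours_plus_credits
0   Phys     38     Vic        6                  44
1   Phys      5    Omar        4                   9
8   Phys      5     Cal        5                  10
9   Chem     17     Wes        3                  20

9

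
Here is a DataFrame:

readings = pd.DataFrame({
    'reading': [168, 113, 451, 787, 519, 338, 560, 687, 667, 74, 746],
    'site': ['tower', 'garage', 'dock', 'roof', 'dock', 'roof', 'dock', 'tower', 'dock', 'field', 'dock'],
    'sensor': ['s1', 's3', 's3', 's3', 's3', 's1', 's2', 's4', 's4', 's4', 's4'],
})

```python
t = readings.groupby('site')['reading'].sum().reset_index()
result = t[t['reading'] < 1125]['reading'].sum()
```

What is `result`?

group by site, sum of reading:
site
dock      2943
field       74
garage     113
roof      1125
tower      855
Name: reading, dtype: int64
reset_index():
     site  reading
0    dock     2943
1   field       74
2  garage      113
3    roof     1125
4   tower      855
filter rows where reading < 1125:
     site  reading
1   field       74
2  garage      113
4   tower      855
Finally, sum of column 'reading' = 1042.

1042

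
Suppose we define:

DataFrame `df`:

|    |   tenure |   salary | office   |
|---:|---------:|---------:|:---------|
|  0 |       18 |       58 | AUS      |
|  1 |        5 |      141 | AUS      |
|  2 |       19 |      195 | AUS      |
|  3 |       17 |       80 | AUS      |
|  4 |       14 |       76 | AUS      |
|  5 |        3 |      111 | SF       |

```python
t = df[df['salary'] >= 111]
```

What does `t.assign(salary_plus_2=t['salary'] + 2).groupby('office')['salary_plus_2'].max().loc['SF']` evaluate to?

filter rows where salary >= 111:
   tenure  salary office
1       5     141    AUS
2      19     195    AUS
5       3     111     SF
add column salary_plus_2 = t['salary'] + 2:
   tenure  salary office  salary_plus_2
1       5     141    AUS            143
2      19     195    AUS            197
5       3     111     SF            113
group by office, max of salary_plus_2:
office
AUS    197
SF     113
Name: salary_plus_2, dtype: int64
Hence 113.

113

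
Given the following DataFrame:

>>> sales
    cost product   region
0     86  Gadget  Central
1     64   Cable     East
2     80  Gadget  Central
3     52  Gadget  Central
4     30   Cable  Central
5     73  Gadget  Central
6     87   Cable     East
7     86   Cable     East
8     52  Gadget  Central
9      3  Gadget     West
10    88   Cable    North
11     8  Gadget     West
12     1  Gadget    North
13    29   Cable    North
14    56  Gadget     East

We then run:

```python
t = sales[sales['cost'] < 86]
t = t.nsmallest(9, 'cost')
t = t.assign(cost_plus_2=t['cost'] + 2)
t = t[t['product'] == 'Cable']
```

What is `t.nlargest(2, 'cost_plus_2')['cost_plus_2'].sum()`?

filter rows where cost < 86:
    cost product   region
1     64   Cable     East
2     80  Gadget  Central
3     52  Gadget  Central
4     30   Cable  Central
5     73  Gadget  Central
8     52  Gadget  Central
9      3  Gadget     West
11     8  Gadget     West
12     1  Gadget    North
13    29   Cable    North
14    56  Gadget     East
take 9 rows with smallest cost:
    cost product   region
12     1  Gadget    North
9      3  Gadget     West
11     8  Gadget     West
13    29   Cable    North
4     30   Cable  Central
3     52  Gadget  Central
8     52  Gadget  Central
14    56  Gadget     East
1     64   Cable     East
add column cost_plus_2 = t['cost'] + 2:
    cost product   region  cost_plus_2
12     1  Gadget    North            3
9      3  Gadget     West            5
11     8  Gadget     West           10
13    29   Cable    North           31
4     30   Cable  Central           32
3     52  Gadget  Central           54
8     52  Gadget  Central           54
14    56  Gadget     East           58
1     64   Cable     East           66
filter rows where product == 'Cable':
    cost product   region  cost_plus_2
13    29   Cable    North           31
4     30   Cable  Central           32
1     64   Cable     East           66
take 2 rows with largest cost_plus_2:
   cost product   region  cost_plus_2
1    64   Cable     East           66
4    30   Cable  Central           32
So sum() = 98.

98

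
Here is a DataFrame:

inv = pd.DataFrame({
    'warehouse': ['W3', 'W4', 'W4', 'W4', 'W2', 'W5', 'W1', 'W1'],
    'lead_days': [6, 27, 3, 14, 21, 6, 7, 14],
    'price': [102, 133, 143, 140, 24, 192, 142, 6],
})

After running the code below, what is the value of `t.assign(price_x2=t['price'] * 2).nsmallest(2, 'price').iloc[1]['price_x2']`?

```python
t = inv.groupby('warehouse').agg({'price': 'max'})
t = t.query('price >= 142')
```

group by warehouse, max of price:
           price
warehouse       
W1           142
W2            24
W3           102
W4           143
W5           192
filter rows where price >= 142:
           price
warehouse       
W1           142
W4           143
W5           192
add column price_x2 = t['price'] * 2:
           price  price_x2
warehouse                 
W1           142       284
W4           143       286
W5           192       384
take 2 rows with smallest price:
           price  price_x2
warehouse                 
W1           142       284
W4           143       286
So iloc[1]['price_x2'] = 286.

286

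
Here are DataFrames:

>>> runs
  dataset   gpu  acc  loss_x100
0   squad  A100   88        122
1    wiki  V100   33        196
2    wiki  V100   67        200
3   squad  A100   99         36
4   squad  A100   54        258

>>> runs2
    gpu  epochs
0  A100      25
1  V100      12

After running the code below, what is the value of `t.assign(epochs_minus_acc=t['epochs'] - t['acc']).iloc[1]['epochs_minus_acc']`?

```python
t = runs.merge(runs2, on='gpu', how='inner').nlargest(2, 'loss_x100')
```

merge on 'gpu' (how='inner') → 5 rows:
  dataset   gpu  acc  loss_x100  epochs
0   squad  A100   88        122      25
1    wiki  V100   33        196      12
2    wiki  V100   67        200      12
3   squad  A100   99         36      25
4   squad  A100   54        258      25
take 2 rows with largest loss_x100:
  dataset   gpu  acc  loss_x100  epochs
4   squad  A100   54        258      25
2    wiki  V100   67        200      12
add column epochs_minus_acc = t['epochs'] - t['acc']:
  dataset   gpu  acc  loss_x100  epochs  epochs_minus_acc
4   squad  A100   54        258      25               -29
2    wiki  V100   67        200      12               -55

-55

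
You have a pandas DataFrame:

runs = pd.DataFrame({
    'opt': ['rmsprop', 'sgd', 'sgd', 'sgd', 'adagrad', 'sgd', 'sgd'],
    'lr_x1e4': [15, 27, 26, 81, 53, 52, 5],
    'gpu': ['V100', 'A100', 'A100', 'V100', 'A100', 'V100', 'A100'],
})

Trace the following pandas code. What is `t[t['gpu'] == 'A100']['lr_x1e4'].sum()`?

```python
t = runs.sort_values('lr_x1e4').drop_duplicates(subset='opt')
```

58

sort by lr_x1e4:
       opt  lr_x1e4   gpu
6      sgd        5  A100
0  rmsprop       15  V100
2      sgd       26  A100
1      sgd       27  A100
5      sgd       52  V100
4  adagrad       53  A100
3      sgd       81  V100
drop duplicate opt (keep=first):
       opt  lr_x1e4   gpu
6      sgd        5  A100
0  rmsprop       15  V100
4  adagrad       53  A100
filter rows where gpu == 'A100':
       opt  lr_x1e4   gpu
6      sgd        5  A100
4  adagrad       53  A100
Reading off the sum of column 'lr_x1e4', we get 58.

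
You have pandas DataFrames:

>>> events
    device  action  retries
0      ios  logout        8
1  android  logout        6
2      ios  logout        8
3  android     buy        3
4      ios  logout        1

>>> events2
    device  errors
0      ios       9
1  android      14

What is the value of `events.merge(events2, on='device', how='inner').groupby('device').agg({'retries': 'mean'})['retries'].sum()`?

10.1666666667

merge on 'device' (how='inner') → 5 rows:
    device  action  retries  errors
0      ios  logout        8       9
1  android  logout        6      14
2      ios  logout        8       9
3  android     buy        3      14
4      ios  logout        1       9
group by device, mean of retries:
          retries
device           
android  4.500000
ios      5.666667
Taking the sum of column 'retries' gives 10.1666666667.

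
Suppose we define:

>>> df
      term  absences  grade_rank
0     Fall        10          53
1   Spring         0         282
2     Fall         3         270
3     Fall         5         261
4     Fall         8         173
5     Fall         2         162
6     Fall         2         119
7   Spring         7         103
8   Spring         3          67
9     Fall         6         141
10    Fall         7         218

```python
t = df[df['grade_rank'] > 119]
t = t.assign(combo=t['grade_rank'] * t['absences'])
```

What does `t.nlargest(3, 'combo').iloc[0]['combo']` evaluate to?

1526

filter rows where grade_rank > 119:
      term  absences  grade_rank
1   Spring         0         282
2     Fall         3         270
3     Fall         5         261
4     Fall         8         173
5     Fall         2         162
9     Fall         6         141
10    Fall         7         218
add column combo = t['grade_rank'] * t['absences']:
      term  absences  grade_rank  combo
1   Spring         0         282      0
2     Fall         3         270    810
3     Fall         5         261   1305
4     Fall         8         173   1384
5     Fall         2         162    324
9     Fall         6         141    846
10    Fall         7         218   1526
take 3 rows with largest combo:
    term  absences  grade_rank  combo
10  Fall         7         218   1526
4   Fall         8         173   1384
3   Fall         5         261   1305
So iloc[0]['combo'] = 1526.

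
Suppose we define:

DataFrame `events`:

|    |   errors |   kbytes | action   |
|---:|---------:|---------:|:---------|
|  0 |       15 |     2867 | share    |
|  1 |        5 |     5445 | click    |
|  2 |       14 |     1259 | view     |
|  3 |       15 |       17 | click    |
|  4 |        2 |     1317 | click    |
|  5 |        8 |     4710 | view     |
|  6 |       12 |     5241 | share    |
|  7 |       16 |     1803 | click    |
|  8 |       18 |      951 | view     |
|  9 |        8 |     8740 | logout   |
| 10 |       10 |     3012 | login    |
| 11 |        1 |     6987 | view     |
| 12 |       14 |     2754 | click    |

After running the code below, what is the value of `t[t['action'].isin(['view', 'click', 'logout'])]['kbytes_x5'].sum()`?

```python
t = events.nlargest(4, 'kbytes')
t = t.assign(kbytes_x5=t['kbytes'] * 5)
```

take 4 rows with largest kbytes:
    errors  kbytes  action
9        8    8740  logout
11       1    6987    view
1        5    5445   click
6       12    5241   share
add column kbytes_x5 = t['kbytes'] * 5:
    errors  kbytes  action  kbytes_x5
9        8    8740  logout      43700
11       1    6987    view      34935
1        5    5445   click      27225
6       12    5241   share      26205
filter rows where action in ['view', 'click', 'logout']:
    errors  kbytes  action  kbytes_x5
9        8    8740  logout      43700
11       1    6987    view      34935
1        5    5445   click      27225
The sum of column 'kbytes_x5' is 105860.

105860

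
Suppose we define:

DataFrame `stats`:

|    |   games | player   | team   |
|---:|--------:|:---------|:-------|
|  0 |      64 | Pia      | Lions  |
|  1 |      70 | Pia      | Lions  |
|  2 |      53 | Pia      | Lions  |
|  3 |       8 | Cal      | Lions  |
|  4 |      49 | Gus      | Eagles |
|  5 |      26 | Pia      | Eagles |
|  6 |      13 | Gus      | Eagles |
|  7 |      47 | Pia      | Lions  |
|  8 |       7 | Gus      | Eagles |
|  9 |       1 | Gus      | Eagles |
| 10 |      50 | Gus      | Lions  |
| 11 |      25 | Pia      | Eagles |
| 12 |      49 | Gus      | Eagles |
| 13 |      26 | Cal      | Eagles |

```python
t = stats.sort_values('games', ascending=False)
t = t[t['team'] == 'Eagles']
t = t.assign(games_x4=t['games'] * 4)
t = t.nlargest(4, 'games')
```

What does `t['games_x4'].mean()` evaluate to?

sort by games descending:
    games player    team
1      70    Pia   Lions
0      64    Pia   Lions
2      53    Pia   Lions
10     50    Gus   Lions
4      49    Gus  Eagles
12     49    Gus  Eagles
7      47    Pia   Lions
5      26    Pia  Eagles
13     26    Cal  Eagles
11     25    Pia  Eagles
6      13    Gus  Eagles
3       8    Cal   Lions
8       7    Gus  Eagles
9       1    Gus  Eagles
filter rows where team == 'Eagles':
    games player    team
4      49    Gus  Eagles
12     49    Gus  Eagles
5      26    Pia  Eagles
13     26    Cal  Eagles
11     25    Pia  Eagles
6      13    Gus  Eagles
8       7    Gus  Eagles
9       1    Gus  Eagles
add column games_x4 = t['games'] * 4:
    games player    team  games_x4
4      49    Gus  Eagles       196
12     49    Gus  Eagles       196
5      26    Pia  Eagles       104
13     26    Cal  Eagles       104
11     25    Pia  Eagles       100
6      13    Gus  Eagles        52
8       7    Gus  Eagles        28
9       1    Gus  Eagles         4
take 4 rows with largest games:
    games player    team  games_x4
4      49    Gus  Eagles       196
12     49    Gus  Eagles       196
5      26    Pia  Eagles       104
13     26    Cal  Eagles       104
Hence 150.0.

150.0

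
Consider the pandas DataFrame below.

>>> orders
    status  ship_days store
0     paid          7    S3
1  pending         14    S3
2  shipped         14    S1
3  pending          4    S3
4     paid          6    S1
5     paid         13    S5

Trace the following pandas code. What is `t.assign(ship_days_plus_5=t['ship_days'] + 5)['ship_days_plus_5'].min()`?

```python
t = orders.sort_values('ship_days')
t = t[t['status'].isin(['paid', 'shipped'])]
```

11

sort by ship_days:
    status  ship_days store
3  pending          4    S3
4     paid          6    S1
0     paid          7    S3
5     paid         13    S5
1  pending         14    S3
2  shipped         14    S1
filter rows where status in ['paid', 'shipped']:
    status  ship_days store
4     paid          6    S1
0     paid          7    S3
5     paid         13    S5
2  shipped         14    S1
add column ship_days_plus_5 = t['ship_days'] + 5:
    status  ship_days store  ship_days_plus_5
4     paid          6    S1                11
0     paid          7    S3                12
5     paid         13    S5                18
2  shipped         14    S1                19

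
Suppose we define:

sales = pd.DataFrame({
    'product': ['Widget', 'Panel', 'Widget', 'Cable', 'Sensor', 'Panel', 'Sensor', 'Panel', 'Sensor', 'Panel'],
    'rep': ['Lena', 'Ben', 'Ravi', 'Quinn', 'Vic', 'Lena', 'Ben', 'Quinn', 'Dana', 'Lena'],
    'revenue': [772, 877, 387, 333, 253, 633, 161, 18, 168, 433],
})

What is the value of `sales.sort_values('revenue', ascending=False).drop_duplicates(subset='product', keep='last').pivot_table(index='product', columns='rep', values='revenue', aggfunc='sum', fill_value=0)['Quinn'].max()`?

333

sort by revenue descending:
  product    rep  revenue
1   Panel    Ben      877
0  Widget   Lena      772
5   Panel   Lena      633
9   Panel   Lena      433
2  Widget   Ravi      387
3   Cable  Quinn      333
4  Sensor    Vic      253
8  Sensor   Dana      168
6  Sensor    Ben      161
7   Panel  Quinn       18
drop duplicate product (keep=last):
  product    rep  revenue
2  Widget   Ravi      387
3   Cable  Quinn      333
6  Sensor    Ben      161
7   Panel  Quinn       18
pivot: rows=product, cols=rep, sum(revenue):
rep      Ben  Quinn  Ravi
product                  
Cable      0    333     0
Panel      0     18     0
Sensor   161      0     0
Widget     0      0   387
Finally, max of column 'Quinn' = 333.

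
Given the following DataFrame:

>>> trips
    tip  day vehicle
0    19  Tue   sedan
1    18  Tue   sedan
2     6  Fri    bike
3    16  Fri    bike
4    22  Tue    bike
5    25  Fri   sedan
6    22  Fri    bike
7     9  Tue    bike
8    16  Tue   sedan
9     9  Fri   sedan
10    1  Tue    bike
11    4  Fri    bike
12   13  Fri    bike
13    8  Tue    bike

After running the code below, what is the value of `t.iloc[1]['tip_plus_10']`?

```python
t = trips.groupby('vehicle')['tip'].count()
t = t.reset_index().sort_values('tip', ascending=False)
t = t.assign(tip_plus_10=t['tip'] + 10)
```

15

group by vehicle, count of tip:
vehicle
bike     9
sedan    5
Name: tip, dtype: int64
reset_index():
  vehicle  tip
0    bike    9
1   sedan    5
sort by tip descending:
  vehicle  tip
0    bike    9
1   sedan    5
add column tip_plus_10 = t['tip'] + 10:
  vehicle  tip  tip_plus_10
0    bike    9           19
1   sedan    5           15
Then the value at position 1, column 'tip_plus_10': 15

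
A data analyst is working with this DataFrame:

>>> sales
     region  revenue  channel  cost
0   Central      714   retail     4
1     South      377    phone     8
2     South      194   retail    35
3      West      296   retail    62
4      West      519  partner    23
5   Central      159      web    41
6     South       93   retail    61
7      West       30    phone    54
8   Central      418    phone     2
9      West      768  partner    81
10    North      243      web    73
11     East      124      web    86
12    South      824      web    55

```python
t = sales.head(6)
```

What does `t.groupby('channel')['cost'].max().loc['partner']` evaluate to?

take first 6 rows:
    region  revenue  channel  cost
0  Central      714   retail     4
1    South      377    phone     8
2    South      194   retail    35
3     West      296   retail    62
4     West      519  partner    23
5  Central      159      web    41
group by channel, max of cost:
channel
partner    23
phone       8
retail     62
web        41
Name: cost, dtype: int64
Then the value at index 'partner': 23

23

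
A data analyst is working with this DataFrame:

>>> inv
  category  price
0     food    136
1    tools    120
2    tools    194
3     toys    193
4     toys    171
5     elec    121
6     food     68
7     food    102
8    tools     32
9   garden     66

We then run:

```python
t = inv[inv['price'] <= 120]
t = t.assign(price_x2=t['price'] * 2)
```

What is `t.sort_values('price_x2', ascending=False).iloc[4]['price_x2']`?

filter rows where price <= 120:
  category  price
1    tools    120
6     food     68
7     food    102
8    tools     32
9   garden     66
add column price_x2 = t['price'] * 2:
  category  price  price_x2
1    tools    120       240
6     food     68       136
7     food    102       204
8    tools     32        64
9   garden     66       132
sort by price_x2 descending:
  category  price  price_x2
1    tools    120       240
7     food    102       204
6     food     68       136
9   garden     66       132
8    tools     32        64

64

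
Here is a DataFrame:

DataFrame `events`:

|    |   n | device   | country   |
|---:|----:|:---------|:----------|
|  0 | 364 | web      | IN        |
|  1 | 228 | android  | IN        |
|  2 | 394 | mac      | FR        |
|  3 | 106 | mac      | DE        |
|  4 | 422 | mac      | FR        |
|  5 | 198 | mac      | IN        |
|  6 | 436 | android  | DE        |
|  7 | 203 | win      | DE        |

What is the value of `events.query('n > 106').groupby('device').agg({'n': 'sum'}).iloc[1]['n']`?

filter rows where n > 106:
     n   device country
0  364      web      IN
1  228  android      IN
2  394      mac      FR
4  422      mac      FR
5  198      mac      IN
6  436  android      DE
7  203      win      DE
group by device, sum of n:
            n
device       
android   664
mac      1014
web       364
win       203
So iloc[1]['n'] = 1014.

1014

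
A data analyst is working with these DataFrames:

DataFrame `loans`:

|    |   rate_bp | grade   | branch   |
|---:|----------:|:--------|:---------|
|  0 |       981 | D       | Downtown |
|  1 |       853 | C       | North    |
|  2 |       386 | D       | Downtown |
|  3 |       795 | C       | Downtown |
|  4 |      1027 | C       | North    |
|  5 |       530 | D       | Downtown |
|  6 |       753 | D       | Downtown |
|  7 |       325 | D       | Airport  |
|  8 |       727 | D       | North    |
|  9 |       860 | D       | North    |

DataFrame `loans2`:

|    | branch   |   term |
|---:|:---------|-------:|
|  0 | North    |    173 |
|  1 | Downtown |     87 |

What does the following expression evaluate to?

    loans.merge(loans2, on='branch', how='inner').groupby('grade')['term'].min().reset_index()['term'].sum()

174

merge on 'branch' (how='inner') → 9 rows:
   rate_bp grade    branch  term
0      981     D  Downtown    87
1      853     C     North   173
2      386     D  Downtown    87
3      795     C  Downtown    87
4     1027     C     North   173
5      530     D  Downtown    87
6      753     D  Downtown    87
7      727     D     North   173
8      860     D     North   173
group by grade, min of term:
grade
C    87
D    87
Name: term, dtype: int64
reset_index():
  grade  term
0     C    87
1     D    87
Reading off the sum of column 'term', we get 174.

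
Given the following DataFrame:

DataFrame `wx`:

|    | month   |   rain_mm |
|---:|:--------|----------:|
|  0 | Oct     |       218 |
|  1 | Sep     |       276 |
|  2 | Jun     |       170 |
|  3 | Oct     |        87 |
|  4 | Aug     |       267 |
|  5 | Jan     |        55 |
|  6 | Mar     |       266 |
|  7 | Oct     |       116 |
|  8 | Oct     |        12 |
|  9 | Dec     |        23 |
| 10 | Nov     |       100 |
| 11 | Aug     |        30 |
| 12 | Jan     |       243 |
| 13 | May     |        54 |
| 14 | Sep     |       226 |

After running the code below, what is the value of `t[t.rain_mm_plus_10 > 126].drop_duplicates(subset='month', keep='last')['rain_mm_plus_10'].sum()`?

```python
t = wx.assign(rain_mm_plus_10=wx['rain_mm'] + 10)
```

1450

add column rain_mm_plus_10 = wx['rain_mm'] + 10:
   month  rain_mm  rain_mm_plus_10
0    Oct      218              228
1    Sep      276              286
2    Jun      170              180
3    Oct       87               97
4    Aug      267              277
5    Jan       55               65
6    Mar      266              276
7    Oct      116              126
8    Oct       12               22
9    Dec       23               33
10   Nov      100              110
11   Aug       30               40
12   Jan      243              253
13   May       54               64
14   Sep      226              236
filter rows where rain_mm_plus_10 > 126:
   month  rain_mm  rain_mm_plus_10
0    Oct      218              228
1    Sep      276              286
2    Jun      170              180
4    Aug      267              277
6    Mar      266              276
12   Jan      243              253
14   Sep      226              236
drop duplicate month (keep=last):
   month  rain_mm  rain_mm_plus_10
0    Oct      218              228
2    Jun      170              180
4    Aug      267              277
6    Mar      266              276
12   Jan      243              253
14   Sep      226              236
Then the sum of column 'rain_mm_plus_10': 1450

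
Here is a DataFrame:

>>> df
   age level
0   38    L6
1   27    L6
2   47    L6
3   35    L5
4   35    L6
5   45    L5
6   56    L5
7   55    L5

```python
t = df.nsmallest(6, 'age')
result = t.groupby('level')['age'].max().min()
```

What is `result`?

45

take 6 rows with smallest age:
   age level
1   27    L6
3   35    L5
4   35    L6
0   38    L6
5   45    L5
2   47    L6
group by level, max of age:
level
L5    45
L6    47
Name: age, dtype: int64
Reading off the min of the resulting series, we get 45.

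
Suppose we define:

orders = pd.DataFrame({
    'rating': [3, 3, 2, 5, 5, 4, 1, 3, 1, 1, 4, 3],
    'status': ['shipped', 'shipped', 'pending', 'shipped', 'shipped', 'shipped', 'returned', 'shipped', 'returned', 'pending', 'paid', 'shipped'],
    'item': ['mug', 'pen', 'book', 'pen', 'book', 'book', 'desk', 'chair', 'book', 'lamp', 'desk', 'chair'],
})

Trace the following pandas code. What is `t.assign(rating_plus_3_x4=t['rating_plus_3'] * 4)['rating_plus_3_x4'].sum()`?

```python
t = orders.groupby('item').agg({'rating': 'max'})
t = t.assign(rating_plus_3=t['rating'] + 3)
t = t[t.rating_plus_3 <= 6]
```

64

group by item, max of rating:
       rating
item         
book        5
chair       3
desk        4
lamp        1
mug         3
pen         5
add column rating_plus_3 = t['rating'] + 3:
       rating  rating_plus_3
item                        
book        5              8
chair       3              6
desk        4              7
lamp        1              4
mug         3              6
pen         5              8
filter rows where rating_plus_3 <= 6:
       rating  rating_plus_3
item                        
chair       3              6
lamp        1              4
mug         3              6
add column rating_plus_3_x4 = t['rating_plus_3'] * 4:
       rating  rating_plus_3  rating_plus_3_x4
item                                          
chair       3              6                24
lamp        1              4                16
mug         3              6                24
The sum of column 'rating_plus_3_x4' is 64.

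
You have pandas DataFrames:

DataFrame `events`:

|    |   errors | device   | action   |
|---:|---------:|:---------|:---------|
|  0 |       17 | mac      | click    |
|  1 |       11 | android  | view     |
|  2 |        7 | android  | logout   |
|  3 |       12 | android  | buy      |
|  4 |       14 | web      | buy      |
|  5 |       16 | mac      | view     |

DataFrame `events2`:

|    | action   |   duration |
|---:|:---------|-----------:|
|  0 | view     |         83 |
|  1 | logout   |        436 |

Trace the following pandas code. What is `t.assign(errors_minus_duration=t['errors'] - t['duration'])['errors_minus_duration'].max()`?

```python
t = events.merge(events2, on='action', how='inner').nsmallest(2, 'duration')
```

-67

merge on 'action' (how='inner') → 3 rows:
   errors   device  action  duration
0      11  android    view        83
1       7  android  logout       436
2      16      mac    view        83
take 2 rows with smallest duration:
   errors   device action  duration
0      11  android   view        83
2      16      mac   view        83
add column errors_minus_duration = t['errors'] - t['duration']:
   errors   device action  duration  errors_minus_duration
0      11  android   view        83                    -72
2      16      mac   view        83                    -67
Taking the max of column 'errors_minus_duration' gives -67.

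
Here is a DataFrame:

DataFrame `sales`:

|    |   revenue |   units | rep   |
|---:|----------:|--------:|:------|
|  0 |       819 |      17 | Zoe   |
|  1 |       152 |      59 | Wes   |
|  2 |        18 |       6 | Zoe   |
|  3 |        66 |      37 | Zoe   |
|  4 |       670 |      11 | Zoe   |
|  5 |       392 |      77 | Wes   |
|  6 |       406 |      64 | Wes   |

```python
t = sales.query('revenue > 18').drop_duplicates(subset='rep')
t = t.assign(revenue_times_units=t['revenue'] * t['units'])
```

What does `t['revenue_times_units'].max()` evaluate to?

13923

filter rows where revenue > 18:
   revenue  units  rep
0      819     17  Zoe
1      152     59  Wes
3       66     37  Zoe
4      670     11  Zoe
5      392     77  Wes
6      406     64  Wes
drop duplicate rep (keep=first):
   revenue  units  rep
0      819     17  Zoe
1      152     59  Wes
add column revenue_times_units = t['revenue'] * t['units']:
   revenue  units  rep  revenue_times_units
0      819     17  Zoe                13923
1      152     59  Wes                 8968
Finally, max of column 'revenue_times_units' = 13923.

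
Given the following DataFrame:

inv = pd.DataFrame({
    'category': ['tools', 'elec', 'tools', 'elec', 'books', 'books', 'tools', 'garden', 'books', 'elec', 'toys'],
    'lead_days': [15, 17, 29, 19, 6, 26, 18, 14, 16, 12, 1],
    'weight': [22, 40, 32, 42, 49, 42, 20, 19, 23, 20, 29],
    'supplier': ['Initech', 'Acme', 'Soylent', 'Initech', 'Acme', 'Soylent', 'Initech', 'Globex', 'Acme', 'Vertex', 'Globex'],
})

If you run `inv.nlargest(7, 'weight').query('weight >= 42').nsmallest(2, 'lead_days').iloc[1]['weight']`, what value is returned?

42

take 7 rows with largest weight:
   category  lead_days  weight supplier
4     books          6      49     Acme
3      elec         19      42  Initech
5     books         26      42  Soylent
1      elec         17      40     Acme
2     tools         29      32  Soylent
10     toys          1      29   Globex
8     books         16      23     Acme
filter rows where weight >= 42:
  category  lead_days  weight supplier
4    books          6      49     Acme
3     elec         19      42  Initech
5    books         26      42  Soylent
take 2 rows with smallest lead_days:
  category  lead_days  weight supplier
4    books          6      49     Acme
3     elec         19      42  Initech
Then the value at position 1, column 'weight': 42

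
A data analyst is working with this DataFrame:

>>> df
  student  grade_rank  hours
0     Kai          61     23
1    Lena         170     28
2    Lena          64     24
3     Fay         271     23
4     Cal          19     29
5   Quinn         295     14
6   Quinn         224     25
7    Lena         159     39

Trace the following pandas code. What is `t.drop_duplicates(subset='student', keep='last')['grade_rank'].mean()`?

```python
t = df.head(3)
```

take first 3 rows:
  student  grade_rank  hours
0     Kai          61     23
1    Lena         170     28
2    Lena          64     24
drop duplicate student (keep=last):
  student  grade_rank  hours
0     Kai          61     23
2    Lena          64     24
Hence 62.5.

62.5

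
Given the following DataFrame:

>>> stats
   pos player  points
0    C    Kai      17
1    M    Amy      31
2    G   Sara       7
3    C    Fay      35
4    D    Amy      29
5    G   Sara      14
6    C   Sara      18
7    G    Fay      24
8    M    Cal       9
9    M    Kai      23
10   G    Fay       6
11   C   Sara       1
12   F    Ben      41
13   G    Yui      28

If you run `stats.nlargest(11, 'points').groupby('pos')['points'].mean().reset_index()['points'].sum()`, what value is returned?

take 11 rows with largest points:
   pos player  points
12   F    Ben      41
3    C    Fay      35
1    M    Amy      31
4    D    Amy      29
13   G    Yui      28
7    G    Fay      24
9    M    Kai      23
6    C   Sara      18
0    C    Kai      17
5    G   Sara      14
8    M    Cal       9
group by pos, mean of points:
pos
C    23.333333
D    29.000000
F    41.000000
G    22.000000
M    21.000000
Name: points, dtype: float64
reset_index():
  pos     points
0   C  23.333333
1   D  29.000000
2   F  41.000000
3   G  22.000000
4   M  21.000000
So sum() = 136.333333333.

136.333333333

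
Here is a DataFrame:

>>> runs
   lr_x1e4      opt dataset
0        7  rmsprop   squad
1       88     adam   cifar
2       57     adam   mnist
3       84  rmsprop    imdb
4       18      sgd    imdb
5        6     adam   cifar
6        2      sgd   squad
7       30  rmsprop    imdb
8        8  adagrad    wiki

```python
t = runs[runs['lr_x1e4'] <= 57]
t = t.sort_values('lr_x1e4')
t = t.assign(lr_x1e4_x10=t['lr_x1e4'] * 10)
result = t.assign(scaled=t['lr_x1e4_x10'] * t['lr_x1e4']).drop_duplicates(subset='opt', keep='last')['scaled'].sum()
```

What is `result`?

45370

filter rows where lr_x1e4 <= 57:
   lr_x1e4      opt dataset
0        7  rmsprop   squad
2       57     adam   mnist
4       18      sgd    imdb
5        6     adam   cifar
6        2      sgd   squad
7       30  rmsprop    imdb
8        8  adagrad    wiki
sort by lr_x1e4:
   lr_x1e4      opt dataset
6        2      sgd   squad
5        6     adam   cifar
0        7  rmsprop   squad
8        8  adagrad    wiki
4       18      sgd    imdb
7       30  rmsprop    imdb
2       57     adam   mnist
add column lr_x1e4_x10 = t['lr_x1e4'] * 10:
   lr_x1e4      opt dataset  lr_x1e4_x10
6        2      sgd   squad           20
5        6     adam   cifar           60
0        7  rmsprop   squad           70
8        8  adagrad    wiki           80
4       18      sgd    imdb          180
7       30  rmsprop    imdb          300
2       57     adam   mnist          570
add column scaled = t['lr_x1e4_x10'] * t['lr_x1e4']:
   lr_x1e4      opt dataset  lr_x1e4_x10  scaled
6        2      sgd   squad           20      40
5        6     adam   cifar           60     360
0        7  rmsprop   squad           70     490
8        8  adagrad    wiki           80     640
4       18      sgd    imdb          180    3240
7       30  rmsprop    imdb          300    9000
2       57     adam   mnist          570   32490
drop duplicate opt (keep=last):
   lr_x1e4      opt dataset  lr_x1e4_x10  scaled
8        8  adagrad    wiki           80     640
4       18      sgd    imdb          180    3240
7       30  rmsprop    imdb          300    9000
2       57     adam   mnist          570   32490
Then the sum of column 'scaled': 45370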